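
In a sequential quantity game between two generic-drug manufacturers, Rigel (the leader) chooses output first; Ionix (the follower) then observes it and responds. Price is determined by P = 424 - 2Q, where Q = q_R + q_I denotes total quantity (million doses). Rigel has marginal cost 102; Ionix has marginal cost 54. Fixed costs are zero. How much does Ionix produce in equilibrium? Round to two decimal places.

The follower Ionix best-responds to any q_R: π_I = (424 - 2Q)q_I - 54q_I.
Follower FOC: 370 - 2q_R - 4q_I = 0, so q_I(q_R) = (370 - 2q_R)/4.
Rigel substitutes q_I(q_R) into its own profit: π_R = q_R(424 - 2q_R - (370 - 2q_R)/2) - 102q_R = (239 - q_R)q_R - 102q_R.
Maximising: ∂π_R/∂q_R = 137 - 2q_R = 0, giving q_R = 137/2.
Then q_I = (370 - 2·(137/2))/4 = 233/4.

58.25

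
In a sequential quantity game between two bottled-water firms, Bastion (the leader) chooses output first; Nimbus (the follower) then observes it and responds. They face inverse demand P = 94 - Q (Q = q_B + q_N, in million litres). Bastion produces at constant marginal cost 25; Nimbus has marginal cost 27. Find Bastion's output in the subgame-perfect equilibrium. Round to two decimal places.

Solve by backward induction. Given q_B, the follower Nimbus maximises π_N = (94 - q_B - q_N)q_N - 27q_N.
Setting the follower's marginal profit to zero, 67 - q_B - 2q_N = 0, i.e. q_N = (67 - q_B)/2.
Bastion substitutes q_N(q_B) into its own profit: π_B = q_B(94 - q_B - (67 - q_B)/2) - 25q_B = (121/2 - (1/2)q_B)q_B - 25q_B.
The leader's first-order condition 71/2 - q_B = 0 yields q_B = 71/2.
Then q_N = (67 - 71/2)/2 = 63/4.

35.50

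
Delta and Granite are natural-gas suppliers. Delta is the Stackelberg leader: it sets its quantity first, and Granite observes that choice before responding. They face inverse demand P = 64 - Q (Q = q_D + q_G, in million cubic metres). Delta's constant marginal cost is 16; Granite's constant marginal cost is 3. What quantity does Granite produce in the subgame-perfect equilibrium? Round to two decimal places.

The follower Granite best-responds to any q_D: π_G = (64 - Q)q_G - 3q_G.
∂π_G/∂q_G = 61 - q_D - 2q_G = 0 gives the reaction function q_G = (61 - q_D)/2.
The leader anticipates this reaction. Substituting into P = 64 - Q gives P = 67/2 - (1/2)q_D, so π_D = (67/2 - (1/2)q_D)q_D - 16q_D.
The leader's first-order condition 35/2 - q_D = 0 yields q_D = 35/2.
Then q_G = (61 - 35/2)/2 = 87/4.

21.75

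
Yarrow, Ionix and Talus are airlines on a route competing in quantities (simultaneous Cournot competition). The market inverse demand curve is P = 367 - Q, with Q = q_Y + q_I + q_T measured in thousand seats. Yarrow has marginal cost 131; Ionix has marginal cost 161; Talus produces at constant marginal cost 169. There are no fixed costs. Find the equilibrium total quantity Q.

Yarrow's profit: π_Y = (367 - Q)q_Y - (131q_Y). Setting ∂π_Y/∂q_Y = 0: 236 - 2q_Y - (q_I + q_T) = 0.
Ionix's first-order condition: 206 - 2q_I - (q_Y + q_T) = 0.
Talus's profit: π_T = (367 - Q)q_T - (169q_T). Setting ∂π_T/∂q_T = 0: 198 - 2q_T - (q_Y + q_I) = 0.
Summing all 3 equations gives 640 − 4Q = 0, hence Q = 160.
Back-substituting: q_Y = (236 − 160) = 76, q_I = (206 − 160) = 46, q_T = (198 − 160) = 38.
Total output Q = 76 + 46 + 38 = 160.

160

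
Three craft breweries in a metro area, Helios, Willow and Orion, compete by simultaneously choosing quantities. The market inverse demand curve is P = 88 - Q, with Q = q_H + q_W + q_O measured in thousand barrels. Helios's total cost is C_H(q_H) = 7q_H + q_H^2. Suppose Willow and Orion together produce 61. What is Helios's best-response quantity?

5

With rivals' combined output fixed at 61, Helios's profit is π_H = (88 - 61 - q_H)q_H - (7q_H + q_H²) = (27 - q_H)q_H - (7q_H + q_H²).
∂π_H/∂q_H = 20 - 4q_H = 0, so q_H = 5.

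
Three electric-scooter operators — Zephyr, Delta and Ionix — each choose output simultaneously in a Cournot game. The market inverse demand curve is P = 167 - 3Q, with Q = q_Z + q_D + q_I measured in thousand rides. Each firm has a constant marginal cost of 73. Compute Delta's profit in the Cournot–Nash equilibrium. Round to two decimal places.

184.08

Each firm earns π_i = (167 - 3Q)q_i - 73q_i.
First-order condition (treating rivals' output as given): 94 - 6q_i - 3·Σ_{j≠i} q_j = 0.
With identical firms every q_j equals q_i, so Σ_{j≠i} q_j = 2q_i and 94 = 12q_i, giving q_i = 47/6.
Price P = 167 - 3·(47/2) = 193/2.
Delta's profit: (193/2 - 73)·(47/6) = 184.0833.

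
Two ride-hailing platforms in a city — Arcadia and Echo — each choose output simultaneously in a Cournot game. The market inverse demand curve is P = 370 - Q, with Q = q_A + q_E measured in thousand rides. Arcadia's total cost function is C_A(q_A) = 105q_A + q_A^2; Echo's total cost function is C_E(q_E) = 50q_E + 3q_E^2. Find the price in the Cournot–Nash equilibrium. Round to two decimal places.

279.19

Arcadia's profit: π_A = (370 - Q)q_A - (105q_A + q_A²). Setting ∂π_A/∂q_A = 0: 265 - 4q_A - (q_E) = 0.
Echo's profit: π_E = (370 - Q)q_E - (50q_E + 3q_E²). Setting ∂π_E/∂q_E = 0: 320 - 8q_E - (q_A) = 0.
Rearranging gives the reaction functions q_A = (265 - q_E)/4 and q_E = (320 - q_A)/8.
Substituting one into the other gives q_A = 1800/31 and q_E = 1015/31.
Total output Q = 90.8065, so price P = 370 - 90.8065 = 279.1935.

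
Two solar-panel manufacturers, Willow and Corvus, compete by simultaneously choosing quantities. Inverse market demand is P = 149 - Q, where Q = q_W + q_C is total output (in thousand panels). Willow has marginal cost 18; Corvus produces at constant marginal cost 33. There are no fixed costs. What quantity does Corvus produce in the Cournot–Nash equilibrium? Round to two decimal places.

33.67

Willow's profit: π_W = (149 - Q)q_W - (18q_W). Setting ∂π_W/∂q_W = 0: 131 - 2q_W - (q_C) = 0.
Corvus's first-order condition: 116 - 2q_C - (q_W) = 0.
So q_W = (131 - q_C)/2 and q_C = (116 - q_W)/2.
Solving the pair: q_W = 146/3, q_C = 101/3.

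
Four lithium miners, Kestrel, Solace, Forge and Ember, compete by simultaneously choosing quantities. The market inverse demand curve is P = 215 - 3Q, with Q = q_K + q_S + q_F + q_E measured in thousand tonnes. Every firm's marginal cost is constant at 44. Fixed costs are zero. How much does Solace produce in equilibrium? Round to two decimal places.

A representative firm's profit is π_i = q_i(215 - 3Q) - 44q_i.
Setting ∂π_i/∂q_i = 0 with rivals' quantities fixed: 171 - 6q_i - 3·Σ_{j≠i} q_j = 0.
By symmetry each firm produces the same amount; substituting Σ_{j≠i} q_j = 3q_i yields q_i = 171/15 = 57/5.

11.40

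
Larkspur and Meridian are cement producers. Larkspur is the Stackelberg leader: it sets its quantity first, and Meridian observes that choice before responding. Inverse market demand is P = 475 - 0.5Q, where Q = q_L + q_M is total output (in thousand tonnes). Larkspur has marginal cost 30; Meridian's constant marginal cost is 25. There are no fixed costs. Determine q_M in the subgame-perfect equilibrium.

Solve by backward induction. Given q_L, the follower Meridian maximises π_M = (475 - (1/2)q_L - (1/2)q_M)q_M - 25q_M.
Follower FOC: 450 - (1/2)q_L - q_M = 0, so q_M(q_L) = (450 - (1/2)q_L).
Larkspur substitutes q_M(q_L) into its own profit: π_L = q_L(475 - (1/2)q_L - (450 - (1/2)q_L)/2) - 30q_L = (250 - (1/4)q_L)q_L - 30q_L.
Maximising: ∂π_L/∂q_L = 220 - (1/2)q_L = 0, giving q_L = 440.
Then q_M = (450 - (1/2)·440) = 230.

230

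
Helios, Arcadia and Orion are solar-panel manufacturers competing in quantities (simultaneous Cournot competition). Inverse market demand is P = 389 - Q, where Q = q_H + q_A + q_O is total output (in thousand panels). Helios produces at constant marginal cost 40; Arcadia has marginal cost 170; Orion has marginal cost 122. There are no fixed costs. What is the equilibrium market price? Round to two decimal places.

Helios's profit: π_H = (389 - Q)q_H - (40q_H). Setting ∂π_H/∂q_H = 0: 349 - 2q_H - (q_A + q_O) = 0.
Arcadia's first-order condition: 219 - 2q_A - (q_H + q_O) = 0.
Orion's profit: π_O = (389 - Q)q_O - (122q_O). Setting ∂π_O/∂q_O = 0: 267 - 2q_O - (q_H + q_A) = 0.
Summing all 3 equations gives 835 − 4Q = 0, hence Q = 835/4.
Back-substituting: q_H = (349 − 835/4) = 561/4, q_A = (219 − 835/4) = 41/4, q_O = (267 − 835/4) = 233/4.
Total output Q = 835/4, so price P = 389 - 835/4 = 721/4.

180.25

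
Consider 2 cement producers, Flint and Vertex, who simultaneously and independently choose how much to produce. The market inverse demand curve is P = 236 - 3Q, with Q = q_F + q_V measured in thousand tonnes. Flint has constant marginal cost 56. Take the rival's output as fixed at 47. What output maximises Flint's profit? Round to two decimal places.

6.50

With the rival's output fixed at 47, Flint's profit is π_F = (236 - 3·47 - 3q_F)q_F - (56q_F) = (95 - 3q_F)q_F - (56q_F).
∂π_F/∂q_F = 39 - 6q_F = 0, so q_F = 13/2.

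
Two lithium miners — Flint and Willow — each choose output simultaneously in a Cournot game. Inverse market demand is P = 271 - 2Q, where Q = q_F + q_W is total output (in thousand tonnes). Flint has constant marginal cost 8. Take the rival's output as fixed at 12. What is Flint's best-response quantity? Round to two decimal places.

With the rival's output fixed at 12, Flint's profit is π_F = (271 - 2·12 - 2q_F)q_F - (8q_F) = (247 - 2q_F)q_F - (8q_F).
∂π_F/∂q_F = 239 - 4q_F = 0, so q_F = 239/4.

59.75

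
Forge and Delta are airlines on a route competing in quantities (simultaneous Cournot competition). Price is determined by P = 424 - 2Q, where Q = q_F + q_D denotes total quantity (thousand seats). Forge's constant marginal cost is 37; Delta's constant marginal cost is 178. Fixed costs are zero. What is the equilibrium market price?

Forge's profit: π_F = (424 - 2Q)q_F - (37q_F). Setting ∂π_F/∂q_F = 0: 387 - 4q_F - 2(q_D) = 0.
Delta's profit: π_D = (424 - 2Q)q_D - (178q_D). Setting ∂π_D/∂q_D = 0: 246 - 4q_D - 2(q_F) = 0.
Best responses: q_F = (387 - 2q_D)/4, q_D = (246 - 2q_F)/4.
Solving the pair: q_F = 88, q_D = 35/2.
Total output Q = 211/2, so price P = 424 - 2·(211/2) = 213.

213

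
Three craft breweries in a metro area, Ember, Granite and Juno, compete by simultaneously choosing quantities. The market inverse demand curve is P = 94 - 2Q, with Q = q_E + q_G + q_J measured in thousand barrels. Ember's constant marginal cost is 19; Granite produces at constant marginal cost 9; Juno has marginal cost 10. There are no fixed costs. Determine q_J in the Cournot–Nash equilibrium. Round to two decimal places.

Ember's profit: π_E = (94 - 2Q)q_E - (19q_E). Setting ∂π_E/∂q_E = 0: 75 - 4q_E - 2(q_G + q_J) = 0.
Granite's first-order condition: 85 - 4q_G - 2(q_E + q_J) = 0.
Juno's profit: π_J = (94 - 2Q)q_J - (10q_J). Setting ∂π_J/∂q_J = 0: 84 - 4q_J - 2(q_E + q_G) = 0.
Adding the 3 conditions: 244 − 4Q − 4Q = 0, i.e. Q = 61/2.
Back-substituting: q_E = (75 − 61)/2 = 7, q_G = (85 − 61)/2 = 12, q_J = (84 − 61)/2 = 23/2.

11.50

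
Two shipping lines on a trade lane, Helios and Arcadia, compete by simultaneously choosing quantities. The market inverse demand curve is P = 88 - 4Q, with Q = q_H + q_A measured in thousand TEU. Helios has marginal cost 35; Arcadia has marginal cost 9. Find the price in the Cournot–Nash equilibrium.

Helios's profit: π_H = (88 - 4Q)q_H - (35q_H). Setting ∂π_H/∂q_H = 0: 53 - 8q_H - 4(q_A) = 0.
Arcadia's first-order condition: 79 - 8q_A - 4(q_H) = 0.
Rearranging gives the reaction functions q_H = (53 - 4q_A)/8 and q_A = (79 - 4q_H)/8.
Solving the pair: q_H = 9/4, q_A = 35/4.
Total output Q = 11, so price P = 88 - 4·11 = 44.

44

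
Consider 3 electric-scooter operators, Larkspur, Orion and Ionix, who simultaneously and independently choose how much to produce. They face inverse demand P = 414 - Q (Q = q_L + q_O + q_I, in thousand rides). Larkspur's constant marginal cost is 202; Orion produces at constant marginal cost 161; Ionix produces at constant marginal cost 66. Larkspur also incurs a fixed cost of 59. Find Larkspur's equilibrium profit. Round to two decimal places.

17.56

Larkspur's profit: π_L = (414 - Q)q_L - (202q_L). Setting ∂π_L/∂q_L = 0: 212 - 2q_L - (q_O + q_I) = 0.
Orion's first-order condition: 253 - 2q_O - (q_L + q_I) = 0.
Ionix's first-order condition: 348 - 2q_I - (q_L + q_O) = 0.
Adding the 3 first-order conditions: 813 − 4Q = 0, so Q = 813/4.
Back-substituting: q_L = (212 − 813/4) = 35/4, q_O = (253 − 813/4) = 199/4, q_I = (348 − 813/4) = 579/4.
Price P = 414 - 813/4 = 843/4.
Larkspur's profit: (843/4 - 202)·(35/4) - 59 = 281/16.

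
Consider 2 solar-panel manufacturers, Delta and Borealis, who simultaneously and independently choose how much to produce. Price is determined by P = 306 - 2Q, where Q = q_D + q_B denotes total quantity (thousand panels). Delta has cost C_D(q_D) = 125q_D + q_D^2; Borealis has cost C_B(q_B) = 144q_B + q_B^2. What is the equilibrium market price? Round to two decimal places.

220.25

Delta's profit: π_D = (306 - 2Q)q_D - (125q_D + q_D²). Setting ∂π_D/∂q_D = 0: 181 - 6q_D - 2(q_B) = 0.
Borealis's first-order condition: 162 - 6q_B - 2(q_D) = 0.
So q_D = (181 - 2q_B)/6 and q_B = (162 - 2q_D)/6.
Solving the pair: q_D = 381/16, q_B = 305/16.
Total output Q = 343/8, so price P = 306 - 2·(343/8) = 881/4.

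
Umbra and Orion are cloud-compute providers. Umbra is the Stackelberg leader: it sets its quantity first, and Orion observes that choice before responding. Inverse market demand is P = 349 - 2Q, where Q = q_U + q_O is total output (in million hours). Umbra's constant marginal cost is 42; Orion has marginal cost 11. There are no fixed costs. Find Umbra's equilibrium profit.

4761

Solve by backward induction. Given q_U, the follower Orion maximises π_O = (349 - 2q_U - 2q_O)q_O - 11q_O.
∂π_O/∂q_O = 338 - 2q_U - 4q_O = 0 gives the reaction function q_O = (338 - 2q_U)/4.
Umbra substitutes q_O(q_U) into its own profit: π_U = q_U(349 - 2q_U - (338 - 2q_U)/2) - 42q_U = (180 - q_U)q_U - 42q_U.
Maximising: ∂π_U/∂q_U = 138 - 2q_U = 0, giving q_U = 69.
Then q_O = (338 - 2·69)/4 = 50.
Price P = 349 - 2·119 = 111.
Umbra's profit: (111 - 42)·69 = 4761.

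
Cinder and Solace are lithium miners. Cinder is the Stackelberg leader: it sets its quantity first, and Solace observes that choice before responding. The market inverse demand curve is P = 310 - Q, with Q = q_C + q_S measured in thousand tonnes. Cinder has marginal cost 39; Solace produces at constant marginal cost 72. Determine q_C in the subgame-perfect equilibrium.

Solve by backward induction. Given q_C, the follower Solace maximises π_S = (310 - q_C - q_S)q_S - 72q_S.
Follower FOC: 238 - q_C - 2q_S = 0, so q_S(q_C) = (238 - q_C)/2.
Cinder substitutes q_S(q_C) into its own profit: π_C = q_C(310 - q_C - (238 - q_C)/2) - 39q_C = (191 - (1/2)q_C)q_C - 39q_C.
The leader's first-order condition 152 - q_C = 0 yields q_C = 152.
Then q_S = (238 - 152)/2 = 43.

152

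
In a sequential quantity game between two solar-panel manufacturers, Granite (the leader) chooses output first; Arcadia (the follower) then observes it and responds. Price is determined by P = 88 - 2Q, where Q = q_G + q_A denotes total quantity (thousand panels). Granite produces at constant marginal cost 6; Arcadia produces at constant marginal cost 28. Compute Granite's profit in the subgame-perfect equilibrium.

676

Solve by backward induction. Given q_G, the follower Arcadia maximises π_A = (88 - 2q_G - 2q_A)q_A - 28q_A.
Follower FOC: 60 - 2q_G - 4q_A = 0, so q_A(q_G) = (60 - 2q_G)/4.
Granite substitutes q_A(q_G) into its own profit: π_G = q_G(88 - 2q_G - (60 - 2q_G)/2) - 6q_G = (58 - q_G)q_G - 6q_G.
Maximising: ∂π_G/∂q_G = 52 - 2q_G = 0, giving q_G = 26.
Then q_A = (60 - 2·26)/4 = 2.
Price P = 88 - 2·28 = 32.
Granite's profit: (32 - 6)·26 = 676.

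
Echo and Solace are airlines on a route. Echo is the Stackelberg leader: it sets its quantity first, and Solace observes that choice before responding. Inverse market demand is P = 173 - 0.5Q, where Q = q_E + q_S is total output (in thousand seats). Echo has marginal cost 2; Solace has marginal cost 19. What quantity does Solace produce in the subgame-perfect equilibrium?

Solve by backward induction. Given q_E, the follower Solace maximises π_S = (173 - (1/2)q_E - (1/2)q_S)q_S - 19q_S.
∂π_S/∂q_S = 154 - (1/2)q_E - q_S = 0 gives the reaction function q_S = (154 - (1/2)q_E).
The leader anticipates this reaction. Substituting into P = 173 - 0.5Q gives P = 96 - (1/4)q_E, so π_E = (96 - (1/4)q_E)q_E - 2q_E.
Leader FOC: 94 - (1/2)q_E = 0, so q_E = 188.
Then q_S = (154 - (1/2)·188) = 60.

60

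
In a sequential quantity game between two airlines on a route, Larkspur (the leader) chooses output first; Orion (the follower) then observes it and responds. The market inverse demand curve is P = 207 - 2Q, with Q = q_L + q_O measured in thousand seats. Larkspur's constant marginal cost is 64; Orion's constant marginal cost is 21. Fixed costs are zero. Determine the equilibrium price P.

89

The follower Orion best-responds to any q_L: π_O = (207 - 2Q)q_O - 21q_O.
Follower FOC: 186 - 2q_L - 4q_O = 0, so q_O(q_L) = (186 - 2q_L)/4.
The leader anticipates this reaction. Substituting into P = 207 - 2Q gives P = 114 - q_L, so π_L = (114 - q_L)q_L - 64q_L.
Maximising: ∂π_L/∂q_L = 50 - 2q_L = 0, giving q_L = 25.
Then q_O = (186 - 2·25)/4 = 34.
Total output Q = 59, so price P = 207 - 2·59 = 89.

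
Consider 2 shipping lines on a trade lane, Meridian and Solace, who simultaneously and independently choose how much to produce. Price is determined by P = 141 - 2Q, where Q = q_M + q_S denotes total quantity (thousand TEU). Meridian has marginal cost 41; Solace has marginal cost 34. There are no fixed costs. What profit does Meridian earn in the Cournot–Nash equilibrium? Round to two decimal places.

Meridian's profit: π_M = (141 - 2Q)q_M - (41q_M). Setting ∂π_M/∂q_M = 0: 100 - 4q_M - 2(q_S) = 0.
Solace's profit: π_S = (141 - 2Q)q_S - (34q_S). Setting ∂π_S/∂q_S = 0: 107 - 4q_S - 2(q_M) = 0.
Rearranging gives the reaction functions q_M = (100 - 2q_S)/4 and q_S = (107 - 2q_M)/4.
Solving the pair: q_M = 31/2, q_S = 19.
Price P = 141 - 2·(69/2) = 72.
Meridian's profit: (72 - 41)·(31/2) = 961/2.

480.50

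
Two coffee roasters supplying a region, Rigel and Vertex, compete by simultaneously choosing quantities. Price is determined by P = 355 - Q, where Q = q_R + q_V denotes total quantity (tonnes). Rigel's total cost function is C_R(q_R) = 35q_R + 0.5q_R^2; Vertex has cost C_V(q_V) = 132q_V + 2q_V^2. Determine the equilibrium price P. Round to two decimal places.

Rigel's profit: π_R = (355 - Q)q_R - (35q_R + (1/2)q_R²). Setting ∂π_R/∂q_R = 0: 320 - 3q_R - (q_V) = 0.
Vertex's first-order condition: 223 - 6q_V - (q_R) = 0.
Rearranging gives the reaction functions q_R = (320 - q_V)/3 and q_V = (223 - q_R)/6.
Solving the pair: q_R = 1697/17, q_V = 349/17.
Total output Q = 120.3529, so price P = 355 - 120.3529 = 234.6471.

234.65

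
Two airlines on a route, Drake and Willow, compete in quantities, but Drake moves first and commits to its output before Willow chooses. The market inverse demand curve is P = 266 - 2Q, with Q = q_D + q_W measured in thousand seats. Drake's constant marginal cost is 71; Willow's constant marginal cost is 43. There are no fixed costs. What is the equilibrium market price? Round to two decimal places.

The follower Willow best-responds to any q_D: π_W = (266 - 2Q)q_W - 43q_W.
∂π_W/∂q_W = 223 - 2q_D - 4q_W = 0 gives the reaction function q_W = (223 - 2q_D)/4.
The leader anticipates this reaction. Substituting into P = 266 - 2Q gives P = 309/2 - q_D, so π_D = (309/2 - q_D)q_D - 71q_D.
Leader FOC: 167/2 - 2q_D = 0, so q_D = 167/4.
Then q_W = (223 - 2·(167/4))/4 = 279/8.
Total output Q = 613/8, so price P = 266 - 2·(613/8) = 451/4.

112.75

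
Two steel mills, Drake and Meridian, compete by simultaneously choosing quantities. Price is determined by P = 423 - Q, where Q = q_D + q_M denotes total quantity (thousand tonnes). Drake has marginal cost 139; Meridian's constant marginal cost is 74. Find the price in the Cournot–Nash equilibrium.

212

Drake's profit: π_D = (423 - Q)q_D - (139q_D). Setting ∂π_D/∂q_D = 0: 284 - 2q_D - (q_M) = 0.
Meridian's first-order condition: 349 - 2q_M - (q_D) = 0.
So q_D = (284 - q_M)/2 and q_M = (349 - q_D)/2.
Solving the pair: q_D = 73, q_M = 138.
Total output Q = 211, so price P = 423 - 211 = 212.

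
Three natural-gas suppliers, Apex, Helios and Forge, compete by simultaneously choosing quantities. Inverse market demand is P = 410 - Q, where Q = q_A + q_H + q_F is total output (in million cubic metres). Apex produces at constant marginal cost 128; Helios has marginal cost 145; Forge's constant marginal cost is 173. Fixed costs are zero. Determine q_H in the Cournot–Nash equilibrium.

Apex's profit: π_A = (410 - Q)q_A - (128q_A). Setting ∂π_A/∂q_A = 0: 282 - 2q_A - (q_H + q_F) = 0.
Helios's first-order condition: 265 - 2q_H - (q_A + q_F) = 0.
Forge's profit: π_F = (410 - Q)q_F - (173q_F). Setting ∂π_F/∂q_F = 0: 237 - 2q_F - (q_A + q_H) = 0.
Adding the 3 conditions: 784 − 2Q − 2Q = 0, i.e. Q = 196.
Back-substituting: q_A = (282 − 196) = 86, q_H = (265 − 196) = 69, q_F = (237 − 196) = 41.

69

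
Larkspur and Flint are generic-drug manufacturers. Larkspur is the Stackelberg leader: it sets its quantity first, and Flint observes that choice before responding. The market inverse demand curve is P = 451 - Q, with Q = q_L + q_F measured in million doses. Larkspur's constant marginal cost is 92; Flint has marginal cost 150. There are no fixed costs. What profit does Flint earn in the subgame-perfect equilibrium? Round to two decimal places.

2139.06

The follower Flint best-responds to any q_L: π_F = (451 - Q)q_F - 150q_F.
∂π_F/∂q_F = 301 - q_L - 2q_F = 0 gives the reaction function q_F = (301 - q_L)/2.
Larkspur substitutes q_F(q_L) into its own profit: π_L = q_L(451 - q_L - (301 - q_L)/2) - 92q_L = (601/2 - (1/2)q_L)q_L - 92q_L.
Leader FOC: 417/2 - q_L = 0, so q_L = 417/2.
Then q_F = (301 - 417/2)/2 = 185/4.
Price P = 451 - 1019/4 = 785/4.
Flint's profit: (785/4 - 150)·(185/4) = 2139.0625.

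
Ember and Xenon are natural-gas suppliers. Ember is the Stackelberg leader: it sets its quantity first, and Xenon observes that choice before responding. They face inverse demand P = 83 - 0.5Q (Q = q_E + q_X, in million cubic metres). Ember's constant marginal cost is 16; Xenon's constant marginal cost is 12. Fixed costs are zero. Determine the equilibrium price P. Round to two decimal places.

31.75

Solve by backward induction. Given q_E, the follower Xenon maximises π_X = (83 - (1/2)q_E - (1/2)q_X)q_X - 12q_X.
Follower FOC: 71 - (1/2)q_E - q_X = 0, so q_X(q_E) = (71 - (1/2)q_E).
Ember substitutes q_X(q_E) into its own profit: π_E = q_E(83 - (1/2)q_E - (71 - (1/2)q_E)/2) - 16q_E = (95/2 - (1/4)q_E)q_E - 16q_E.
The leader's first-order condition 63/2 - (1/2)q_E = 0 yields q_E = 63.
Then q_X = (71 - (1/2)·63) = 79/2.
Total output Q = 205/2, so price P = 83 - (1/2)·(205/2) = 127/4.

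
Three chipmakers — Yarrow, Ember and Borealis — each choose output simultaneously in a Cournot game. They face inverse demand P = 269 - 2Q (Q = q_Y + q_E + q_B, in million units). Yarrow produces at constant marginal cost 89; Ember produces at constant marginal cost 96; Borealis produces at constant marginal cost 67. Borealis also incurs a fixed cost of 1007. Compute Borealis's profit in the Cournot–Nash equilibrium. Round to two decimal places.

993.28

Yarrow's profit: π_Y = (269 - 2Q)q_Y - (89q_Y). Setting ∂π_Y/∂q_Y = 0: 180 - 4q_Y - 2(q_E + q_B) = 0.
Ember's profit: π_E = (269 - 2Q)q_E - (96q_E). Setting ∂π_E/∂q_E = 0: 173 - 4q_E - 2(q_Y + q_B) = 0.
Borealis's profit: π_B = (269 - 2Q)q_B - (67q_B). Setting ∂π_B/∂q_B = 0: 202 - 4q_B - 2(q_Y + q_E) = 0.
Adding the 3 first-order conditions: 555 − 8Q = 0, so Q = 555/8.
Back-substituting: q_Y = (180 − 555/4)/2 = 165/8, q_E = (173 − 555/4)/2 = 137/8, q_B = (202 − 555/4)/2 = 253/8.
Price P = 269 - 2·(555/8) = 521/4.
Borealis's profit: (521/4 - 67)·(253/8) - 1007 = 993.2813.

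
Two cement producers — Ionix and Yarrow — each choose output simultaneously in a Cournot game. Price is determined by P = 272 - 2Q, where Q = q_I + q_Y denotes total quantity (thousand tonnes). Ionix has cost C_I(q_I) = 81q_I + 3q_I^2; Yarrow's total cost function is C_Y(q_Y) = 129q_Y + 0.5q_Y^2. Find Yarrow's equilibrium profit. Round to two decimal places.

Ionix's profit: π_I = (272 - 2Q)q_I - (81q_I + 3q_I²). Setting ∂π_I/∂q_I = 0: 191 - 10q_I - 2(q_Y) = 0.
Yarrow's first-order condition: 143 - 5q_Y - 2(q_I) = 0.
So q_I = (191 - 2q_Y)/10 and q_Y = (143 - 2q_I)/5.
Substituting one into the other gives q_I = 669/46 and q_Y = 524/23.
Price P = 272 - 2·(1717/46) = 197.3478.
Yarrow's profit: 197.3478·(524/23) - 129·(524/23) - (1/2)(524/23)² = 1297.6181.

1297.62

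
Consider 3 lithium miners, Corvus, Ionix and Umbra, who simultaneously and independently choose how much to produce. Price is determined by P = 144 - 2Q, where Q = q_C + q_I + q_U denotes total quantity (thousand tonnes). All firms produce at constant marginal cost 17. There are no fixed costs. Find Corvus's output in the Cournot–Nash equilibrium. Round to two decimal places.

15.88

Each firm earns π_i = (144 - 2Q)q_i - 17q_i.
First-order condition (treating rivals' output as given): 127 - 4q_i - 2·Σ_{j≠i} q_j = 0.
With identical firms every q_j equals q_i, so Σ_{j≠i} q_j = 2q_i and 127 = 8q_i, giving q_i = 127/8.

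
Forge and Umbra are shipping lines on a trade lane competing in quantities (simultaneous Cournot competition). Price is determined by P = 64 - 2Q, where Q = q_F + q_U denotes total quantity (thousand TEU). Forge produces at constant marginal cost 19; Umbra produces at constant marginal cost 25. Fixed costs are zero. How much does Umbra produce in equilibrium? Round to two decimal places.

5.50

Forge's profit: π_F = (64 - 2Q)q_F - (19q_F). Setting ∂π_F/∂q_F = 0: 45 - 4q_F - 2(q_U) = 0.
Umbra's first-order condition: 39 - 4q_U - 2(q_F) = 0.
So q_F = (45 - 2q_U)/4 and q_U = (39 - 2q_F)/4.
Substituting one into the other gives q_F = 17/2 and q_U = 11/2.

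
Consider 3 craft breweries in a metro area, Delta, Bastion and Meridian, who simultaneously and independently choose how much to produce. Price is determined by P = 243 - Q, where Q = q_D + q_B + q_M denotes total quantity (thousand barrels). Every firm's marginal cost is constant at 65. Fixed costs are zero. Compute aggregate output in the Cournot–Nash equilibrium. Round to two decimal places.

133.50

Each firm earns π_i = (243 - Q)q_i - 65q_i.
Setting ∂π_i/∂q_i = 0 with rivals' quantities fixed: 178 - 2q_i - Σ_{j≠i} q_j = 0.
With identical firms every q_j equals q_i, so Σ_{j≠i} q_j = 2q_i and 178 = 4q_i, giving q_i = 89/2.
Total output Q = 89/2 + 89/2 + 89/2 = 267/2.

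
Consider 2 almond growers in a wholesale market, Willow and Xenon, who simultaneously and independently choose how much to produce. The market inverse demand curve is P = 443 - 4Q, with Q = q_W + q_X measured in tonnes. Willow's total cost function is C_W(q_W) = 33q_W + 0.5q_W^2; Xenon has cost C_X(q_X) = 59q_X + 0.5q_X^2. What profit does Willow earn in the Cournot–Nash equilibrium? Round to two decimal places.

4941.71

Willow's profit: π_W = (443 - 4Q)q_W - (33q_W + (1/2)q_W²). Setting ∂π_W/∂q_W = 0: 410 - 9q_W - 4(q_X) = 0.
Xenon's profit: π_X = (443 - 4Q)q_X - (59q_X + (1/2)q_X²). Setting ∂π_X/∂q_X = 0: 384 - 9q_X - 4(q_W) = 0.
Rearranging gives the reaction functions q_W = (410 - 4q_X)/9 and q_X = (384 - 4q_W)/9.
Solving the pair: q_W = 33.1385, q_X = 1816/65.
Price P = 443 - 4·(794/13) = 198.6923.
Willow's profit: 198.6923·33.1385 - 33·33.1385 - (1/2)·33.1385² = 4941.7093.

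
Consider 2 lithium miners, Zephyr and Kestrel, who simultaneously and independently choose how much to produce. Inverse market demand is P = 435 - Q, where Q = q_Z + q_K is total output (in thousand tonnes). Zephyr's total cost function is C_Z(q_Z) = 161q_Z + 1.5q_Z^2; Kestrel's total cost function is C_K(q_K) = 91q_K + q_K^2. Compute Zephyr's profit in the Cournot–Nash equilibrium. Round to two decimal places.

3916.23

Zephyr's profit: π_Z = (435 - Q)q_Z - (161q_Z + (3/2)q_Z²). Setting ∂π_Z/∂q_Z = 0: 274 - 5q_Z - (q_K) = 0.
Kestrel's first-order condition: 344 - 4q_K - (q_Z) = 0.
Best responses: q_Z = (274 - q_K)/5, q_K = (344 - q_Z)/4.
Solving the pair: q_Z = 752/19, q_K = 1446/19.
Price P = 435 - 115.6842 = 319.3158.
Zephyr's profit: 319.3158·(752/19) - 161·(752/19) - (3/2)(752/19)² = 3916.2327.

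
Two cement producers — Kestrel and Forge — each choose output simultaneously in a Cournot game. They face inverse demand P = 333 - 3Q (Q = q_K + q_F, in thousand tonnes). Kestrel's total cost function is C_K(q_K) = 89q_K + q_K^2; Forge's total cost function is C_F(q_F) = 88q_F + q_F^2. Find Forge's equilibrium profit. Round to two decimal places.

Kestrel's profit: π_K = (333 - 3Q)q_K - (89q_K + q_K²). Setting ∂π_K/∂q_K = 0: 244 - 8q_K - 3(q_F) = 0.
Forge's first-order condition: 245 - 8q_F - 3(q_K) = 0.
Rearranging gives the reaction functions q_K = (244 - 3q_F)/8 and q_F = (245 - 3q_K)/8.
Substituting one into the other gives q_K = 1217/55 and q_F = 1228/55.
Price P = 333 - 3·(489/11) = 199.6364.
Forge's profit: 199.6364·(1228/55) - 88·(1228/55) - (1228/55)² = 1994.0284.

1994.03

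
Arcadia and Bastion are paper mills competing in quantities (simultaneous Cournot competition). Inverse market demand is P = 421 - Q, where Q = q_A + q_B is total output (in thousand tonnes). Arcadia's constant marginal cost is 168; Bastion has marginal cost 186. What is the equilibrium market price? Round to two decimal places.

258.33

Arcadia's profit: π_A = (421 - Q)q_A - (168q_A). Setting ∂π_A/∂q_A = 0: 253 - 2q_A - (q_B) = 0.
Bastion's first-order condition: 235 - 2q_B - (q_A) = 0.
Rearranging gives the reaction functions q_A = (253 - q_B)/2 and q_B = (235 - q_A)/2.
Substituting one into the other gives q_A = 271/3 and q_B = 217/3.
Total output Q = 488/3, so price P = 421 - 488/3 = 775/3.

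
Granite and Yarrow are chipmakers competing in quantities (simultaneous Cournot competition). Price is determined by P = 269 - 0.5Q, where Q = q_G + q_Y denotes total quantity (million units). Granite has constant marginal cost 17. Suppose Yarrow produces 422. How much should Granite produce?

41

With the rival's output fixed at 422, Granite's profit is π_G = (269 - (1/2)·422 - (1/2)q_G)q_G - (17q_G) = (58 - (1/2)q_G)q_G - (17q_G).
∂π_G/∂q_G = 41 - q_G = 0, so q_G = 41.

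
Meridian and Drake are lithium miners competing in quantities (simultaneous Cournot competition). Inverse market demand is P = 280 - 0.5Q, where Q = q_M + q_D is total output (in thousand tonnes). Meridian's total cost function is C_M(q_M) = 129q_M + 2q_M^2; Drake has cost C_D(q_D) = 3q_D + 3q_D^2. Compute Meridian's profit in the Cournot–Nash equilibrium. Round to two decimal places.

1746.58

Meridian's profit: π_M = (280 - 0.5Q)q_M - (129q_M + 2q_M²). Setting ∂π_M/∂q_M = 0: 151 - 5q_M - (1/2)(q_D) = 0.
Drake's profit: π_D = (280 - 0.5Q)q_D - (3q_D + 3q_D²). Setting ∂π_D/∂q_D = 0: 277 - 7q_D - (1/2)(q_M) = 0.
Rearranging gives the reaction functions q_M = (151 - (1/2)q_D)/5 and q_D = (277 - (1/2)q_M)/7.
Solving the pair: q_M = 26.4317, q_D = 37.6835.
Price P = 280 - (1/2)·64.1151 = 247.9424.
Meridian's profit: 247.9424·26.4317 - 129·26.4317 - 2·26.4317² = 1746.5809.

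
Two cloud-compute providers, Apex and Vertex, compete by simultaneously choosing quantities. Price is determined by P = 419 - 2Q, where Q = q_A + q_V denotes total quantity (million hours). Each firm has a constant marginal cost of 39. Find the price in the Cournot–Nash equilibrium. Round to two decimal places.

165.67

Each firm earns π_i = (419 - 2Q)q_i - 39q_i.
First-order condition (treating rivals' output as given): 380 - 4q_i - 2q_j = 0.
With identical firms every q_j equals q_i, so q_j = q_i and 380 = 6q_i, giving q_i = 190/3.
Total output Q = 380/3, so price P = 419 - 2·(380/3) = 497/3.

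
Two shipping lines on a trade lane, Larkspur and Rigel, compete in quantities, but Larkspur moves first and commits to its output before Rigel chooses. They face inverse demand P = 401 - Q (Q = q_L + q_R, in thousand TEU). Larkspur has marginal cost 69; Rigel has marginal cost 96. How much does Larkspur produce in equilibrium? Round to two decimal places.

179.50

Solve by backward induction. Given q_L, the follower Rigel maximises π_R = (401 - q_L - q_R)q_R - 96q_R.
∂π_R/∂q_R = 305 - q_L - 2q_R = 0 gives the reaction function q_R = (305 - q_L)/2.
Larkspur substitutes q_R(q_L) into its own profit: π_L = q_L(401 - q_L - (305 - q_L)/2) - 69q_L = (497/2 - (1/2)q_L)q_L - 69q_L.
Maximising: ∂π_L/∂q_L = 359/2 - q_L = 0, giving q_L = 359/2.
Then q_R = (305 - 359/2)/2 = 251/4.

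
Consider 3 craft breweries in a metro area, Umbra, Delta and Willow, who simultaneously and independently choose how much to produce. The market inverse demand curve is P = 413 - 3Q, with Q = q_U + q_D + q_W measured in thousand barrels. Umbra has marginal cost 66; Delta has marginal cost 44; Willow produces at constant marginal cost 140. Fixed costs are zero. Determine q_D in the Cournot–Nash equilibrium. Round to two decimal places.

Umbra's profit: π_U = (413 - 3Q)q_U - (66q_U). Setting ∂π_U/∂q_U = 0: 347 - 6q_U - 3(q_D + q_W) = 0.
Delta's first-order condition: 369 - 6q_D - 3(q_U + q_W) = 0.
Willow's profit: π_W = (413 - 3Q)q_W - (140q_W). Setting ∂π_W/∂q_W = 0: 273 - 6q_W - 3(q_U + q_D) = 0.
Summing all 3 equations gives 989 − 12Q = 0, hence Q = 989/12.
Back-substituting: q_U = (347 − 989/4)/3 = 133/4, q_D = (369 − 989/4)/3 = 487/12, q_W = (273 − 989/4)/3 = 103/12.

40.58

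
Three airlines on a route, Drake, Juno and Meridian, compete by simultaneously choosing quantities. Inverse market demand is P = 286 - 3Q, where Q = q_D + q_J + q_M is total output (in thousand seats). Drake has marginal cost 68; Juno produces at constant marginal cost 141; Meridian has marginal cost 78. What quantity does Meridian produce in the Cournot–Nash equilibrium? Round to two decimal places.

21.75

Drake's profit: π_D = (286 - 3Q)q_D - (68q_D). Setting ∂π_D/∂q_D = 0: 218 - 6q_D - 3(q_J + q_M) = 0.
Juno's profit: π_J = (286 - 3Q)q_J - (141q_J). Setting ∂π_J/∂q_J = 0: 145 - 6q_J - 3(q_D + q_M) = 0.
Meridian's first-order condition: 208 - 6q_M - 3(q_D + q_J) = 0.
Adding the 3 conditions: 571 − 6Q − 6Q = 0, i.e. Q = 571/12.
Back-substituting: q_D = (218 − 571/4)/3 = 301/12, q_J = (145 − 571/4)/3 = 3/4, q_M = (208 − 571/4)/3 = 87/4.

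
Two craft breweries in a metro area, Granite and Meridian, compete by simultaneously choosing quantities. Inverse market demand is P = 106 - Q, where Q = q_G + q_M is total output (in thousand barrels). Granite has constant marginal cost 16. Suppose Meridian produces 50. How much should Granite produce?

With the rival's output fixed at 50, Granite's profit is π_G = (106 - 50 - q_G)q_G - (16q_G) = (56 - q_G)q_G - (16q_G).
∂π_G/∂q_G = 40 - 2q_G = 0, so q_G = 20.

20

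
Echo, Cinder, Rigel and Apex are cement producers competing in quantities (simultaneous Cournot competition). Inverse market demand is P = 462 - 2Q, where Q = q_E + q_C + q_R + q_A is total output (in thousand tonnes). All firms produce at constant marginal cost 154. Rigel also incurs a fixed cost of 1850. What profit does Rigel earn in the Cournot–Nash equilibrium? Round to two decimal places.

47.28

Each firm earns π_i = (462 - 2Q)q_i - 154q_i.
Setting ∂π_i/∂q_i = 0 with rivals' quantities fixed: 308 - 4q_i - 2·Σ_{j≠i} q_j = 0.
By symmetry each firm produces the same amount; substituting Σ_{j≠i} q_j = 3q_i yields q_i = 308/10 = 154/5.
Price P = 462 - 2·(616/5) = 1078/5.
Rigel's profit: (1078/5 - 154)·(154/5) - 1850 = 1182/25.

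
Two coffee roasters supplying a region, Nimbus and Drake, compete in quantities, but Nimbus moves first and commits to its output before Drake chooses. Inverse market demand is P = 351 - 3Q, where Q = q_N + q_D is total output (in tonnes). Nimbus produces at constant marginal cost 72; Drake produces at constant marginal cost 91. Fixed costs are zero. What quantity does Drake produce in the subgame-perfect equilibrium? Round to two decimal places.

The follower Drake best-responds to any q_N: π_D = (351 - 3Q)q_D - 91q_D.
Follower FOC: 260 - 3q_N - 6q_D = 0, so q_D(q_N) = (260 - 3q_N)/6.
The leader anticipates this reaction. Substituting into P = 351 - 3Q gives P = 221 - (3/2)q_N, so π_N = (221 - (3/2)q_N)q_N - 72q_N.
Leader FOC: 149 - 3q_N = 0, so q_N = 149/3.
Then q_D = (260 - 3·(149/3))/6 = 37/2.

18.50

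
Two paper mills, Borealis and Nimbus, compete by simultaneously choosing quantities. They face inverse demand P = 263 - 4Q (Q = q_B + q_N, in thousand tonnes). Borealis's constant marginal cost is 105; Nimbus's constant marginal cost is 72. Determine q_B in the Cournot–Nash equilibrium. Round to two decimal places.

Borealis's profit: π_B = (263 - 4Q)q_B - (105q_B). Setting ∂π_B/∂q_B = 0: 158 - 8q_B - 4(q_N) = 0.
Nimbus's profit: π_N = (263 - 4Q)q_N - (72q_N). Setting ∂π_N/∂q_N = 0: 191 - 8q_N - 4(q_B) = 0.
Rearranging gives the reaction functions q_B = (158 - 4q_N)/8 and q_N = (191 - 4q_B)/8.
Substituting one into the other gives q_B = 125/12 and q_N = 56/3.

10.42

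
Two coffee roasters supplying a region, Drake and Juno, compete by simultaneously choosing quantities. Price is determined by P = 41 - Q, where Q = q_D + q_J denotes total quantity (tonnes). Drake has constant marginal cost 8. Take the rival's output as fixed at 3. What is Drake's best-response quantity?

With the rival's output fixed at 3, Drake's profit is π_D = (41 - 3 - q_D)q_D - (8q_D) = (38 - q_D)q_D - (8q_D).
∂π_D/∂q_D = 30 - 2q_D = 0, so q_D = 15.

15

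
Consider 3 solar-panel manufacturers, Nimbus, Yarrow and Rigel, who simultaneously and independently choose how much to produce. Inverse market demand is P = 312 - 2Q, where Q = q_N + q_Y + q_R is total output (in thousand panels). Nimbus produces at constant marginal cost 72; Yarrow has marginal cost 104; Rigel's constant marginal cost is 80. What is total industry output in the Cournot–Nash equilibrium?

Nimbus's profit: π_N = (312 - 2Q)q_N - (72q_N). Setting ∂π_N/∂q_N = 0: 240 - 4q_N - 2(q_Y + q_R) = 0.
Yarrow's first-order condition: 208 - 4q_Y - 2(q_N + q_R) = 0.
Rigel's profit: π_R = (312 - 2Q)q_R - (80q_R). Setting ∂π_R/∂q_R = 0: 232 - 4q_R - 2(q_N + q_Y) = 0.
Adding the 3 conditions: 680 − 4Q − 4Q = 0, i.e. Q = 85.
Back-substituting: q_N = (240 − 170)/2 = 35, q_Y = (208 − 170)/2 = 19, q_R = (232 − 170)/2 = 31.
Total output Q = 35 + 19 + 31 = 85.

85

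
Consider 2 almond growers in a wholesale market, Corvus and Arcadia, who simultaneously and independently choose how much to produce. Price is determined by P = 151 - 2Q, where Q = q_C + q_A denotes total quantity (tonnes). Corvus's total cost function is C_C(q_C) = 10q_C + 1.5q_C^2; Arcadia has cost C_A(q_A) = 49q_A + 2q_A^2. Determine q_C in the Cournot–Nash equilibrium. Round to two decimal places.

Corvus's profit: π_C = (151 - 2Q)q_C - (10q_C + (3/2)q_C²). Setting ∂π_C/∂q_C = 0: 141 - 7q_C - 2(q_A) = 0.
Arcadia's first-order condition: 102 - 8q_A - 2(q_C) = 0.
Rearranging gives the reaction functions q_C = (141 - 2q_A)/7 and q_A = (102 - 2q_C)/8.
Solving the pair: q_C = 231/13, q_A = 108/13.

17.77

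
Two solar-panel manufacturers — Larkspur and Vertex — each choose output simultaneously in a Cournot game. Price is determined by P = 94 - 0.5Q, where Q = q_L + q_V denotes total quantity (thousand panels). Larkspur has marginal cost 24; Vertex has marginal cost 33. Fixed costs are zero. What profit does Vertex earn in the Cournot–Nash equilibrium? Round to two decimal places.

Larkspur's profit: π_L = (94 - 0.5Q)q_L - (24q_L). Setting ∂π_L/∂q_L = 0: 70 - q_L - (1/2)(q_V) = 0.
Vertex's profit: π_V = (94 - 0.5Q)q_V - (33q_V). Setting ∂π_V/∂q_V = 0: 61 - q_V - (1/2)(q_L) = 0.
Rearranging gives the reaction functions q_L = (70 - (1/2)q_V) and q_V = (61 - (1/2)q_L).
Substituting one into the other gives q_L = 158/3 and q_V = 104/3.
Price P = 94 - (1/2)·(262/3) = 151/3.
Vertex's profit: (151/3 - 33)·(104/3) = 600.8889.

600.89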